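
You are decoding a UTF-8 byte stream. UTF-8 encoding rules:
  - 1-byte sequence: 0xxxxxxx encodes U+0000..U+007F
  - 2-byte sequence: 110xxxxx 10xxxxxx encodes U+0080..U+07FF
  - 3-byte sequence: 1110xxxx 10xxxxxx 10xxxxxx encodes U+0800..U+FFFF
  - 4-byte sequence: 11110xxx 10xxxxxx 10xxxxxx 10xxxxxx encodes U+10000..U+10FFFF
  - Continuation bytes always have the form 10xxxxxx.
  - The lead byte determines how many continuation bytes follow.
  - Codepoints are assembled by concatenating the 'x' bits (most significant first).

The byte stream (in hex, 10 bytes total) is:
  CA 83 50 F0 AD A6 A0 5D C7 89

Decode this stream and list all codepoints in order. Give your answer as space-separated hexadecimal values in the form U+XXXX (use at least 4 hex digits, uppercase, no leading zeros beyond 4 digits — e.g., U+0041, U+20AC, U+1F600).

Byte[0]=CA: 2-byte lead, need 1 cont bytes. acc=0xA
Byte[1]=83: continuation. acc=(acc<<6)|0x03=0x283
Completed: cp=U+0283 (starts at byte 0)
Byte[2]=50: 1-byte ASCII. cp=U+0050
Byte[3]=F0: 4-byte lead, need 3 cont bytes. acc=0x0
Byte[4]=AD: continuation. acc=(acc<<6)|0x2D=0x2D
Byte[5]=A6: continuation. acc=(acc<<6)|0x26=0xB66
Byte[6]=A0: continuation. acc=(acc<<6)|0x20=0x2D9A0
Completed: cp=U+2D9A0 (starts at byte 3)
Byte[7]=5D: 1-byte ASCII. cp=U+005D
Byte[8]=C7: 2-byte lead, need 1 cont bytes. acc=0x7
Byte[9]=89: continuation. acc=(acc<<6)|0x09=0x1C9
Completed: cp=U+01C9 (starts at byte 8)

Answer: U+0283 U+0050 U+2D9A0 U+005D U+01C9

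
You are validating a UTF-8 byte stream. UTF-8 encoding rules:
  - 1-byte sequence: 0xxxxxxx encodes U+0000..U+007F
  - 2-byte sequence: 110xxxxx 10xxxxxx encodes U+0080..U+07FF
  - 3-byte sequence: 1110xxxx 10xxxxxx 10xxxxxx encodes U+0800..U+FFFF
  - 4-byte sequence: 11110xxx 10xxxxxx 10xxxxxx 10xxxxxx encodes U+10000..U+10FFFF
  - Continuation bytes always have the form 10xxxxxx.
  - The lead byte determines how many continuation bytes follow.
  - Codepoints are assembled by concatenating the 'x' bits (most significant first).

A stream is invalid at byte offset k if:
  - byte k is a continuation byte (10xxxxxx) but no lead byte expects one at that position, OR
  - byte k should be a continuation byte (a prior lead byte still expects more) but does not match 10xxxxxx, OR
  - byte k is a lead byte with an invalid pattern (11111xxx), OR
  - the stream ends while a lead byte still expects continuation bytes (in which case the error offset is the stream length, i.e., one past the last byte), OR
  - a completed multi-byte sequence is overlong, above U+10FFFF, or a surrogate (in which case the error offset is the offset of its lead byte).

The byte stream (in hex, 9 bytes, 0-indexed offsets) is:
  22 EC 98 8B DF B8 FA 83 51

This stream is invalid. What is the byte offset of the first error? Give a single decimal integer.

Answer: 6

Derivation:
Byte[0]=22: 1-byte ASCII. cp=U+0022
Byte[1]=EC: 3-byte lead, need 2 cont bytes. acc=0xC
Byte[2]=98: continuation. acc=(acc<<6)|0x18=0x318
Byte[3]=8B: continuation. acc=(acc<<6)|0x0B=0xC60B
Completed: cp=U+C60B (starts at byte 1)
Byte[4]=DF: 2-byte lead, need 1 cont bytes. acc=0x1F
Byte[5]=B8: continuation. acc=(acc<<6)|0x38=0x7F8
Completed: cp=U+07F8 (starts at byte 4)
Byte[6]=FA: INVALID lead byte (not 0xxx/110x/1110/11110)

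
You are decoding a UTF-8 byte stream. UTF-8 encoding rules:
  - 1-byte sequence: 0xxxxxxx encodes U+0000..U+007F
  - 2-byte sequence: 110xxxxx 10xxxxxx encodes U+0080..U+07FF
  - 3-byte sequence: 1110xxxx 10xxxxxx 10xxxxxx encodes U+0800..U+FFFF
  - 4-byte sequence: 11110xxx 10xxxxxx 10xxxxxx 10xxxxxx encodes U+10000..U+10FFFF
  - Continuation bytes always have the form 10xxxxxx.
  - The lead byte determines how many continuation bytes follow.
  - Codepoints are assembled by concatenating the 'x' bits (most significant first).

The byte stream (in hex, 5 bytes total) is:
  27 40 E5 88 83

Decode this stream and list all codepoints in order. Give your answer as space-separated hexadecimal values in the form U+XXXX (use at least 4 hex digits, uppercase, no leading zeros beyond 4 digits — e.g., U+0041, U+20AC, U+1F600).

Byte[0]=27: 1-byte ASCII. cp=U+0027
Byte[1]=40: 1-byte ASCII. cp=U+0040
Byte[2]=E5: 3-byte lead, need 2 cont bytes. acc=0x5
Byte[3]=88: continuation. acc=(acc<<6)|0x08=0x148
Byte[4]=83: continuation. acc=(acc<<6)|0x03=0x5203
Completed: cp=U+5203 (starts at byte 2)

Answer: U+0027 U+0040 U+5203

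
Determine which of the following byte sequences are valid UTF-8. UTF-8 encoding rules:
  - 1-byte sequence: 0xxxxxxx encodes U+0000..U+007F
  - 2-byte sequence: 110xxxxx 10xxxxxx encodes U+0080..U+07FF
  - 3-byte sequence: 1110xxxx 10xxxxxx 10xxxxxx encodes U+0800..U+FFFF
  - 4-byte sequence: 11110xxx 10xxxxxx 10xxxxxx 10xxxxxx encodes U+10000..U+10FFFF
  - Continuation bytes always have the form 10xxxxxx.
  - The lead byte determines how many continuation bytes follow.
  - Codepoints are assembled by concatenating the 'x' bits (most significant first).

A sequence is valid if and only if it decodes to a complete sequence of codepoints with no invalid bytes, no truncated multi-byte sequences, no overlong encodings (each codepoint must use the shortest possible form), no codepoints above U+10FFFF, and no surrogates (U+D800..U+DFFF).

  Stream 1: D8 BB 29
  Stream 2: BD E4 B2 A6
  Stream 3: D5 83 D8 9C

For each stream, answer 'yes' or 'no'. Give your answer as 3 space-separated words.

Answer: yes no yes

Derivation:
Stream 1: decodes cleanly. VALID
Stream 2: error at byte offset 0. INVALID
Stream 3: decodes cleanly. VALID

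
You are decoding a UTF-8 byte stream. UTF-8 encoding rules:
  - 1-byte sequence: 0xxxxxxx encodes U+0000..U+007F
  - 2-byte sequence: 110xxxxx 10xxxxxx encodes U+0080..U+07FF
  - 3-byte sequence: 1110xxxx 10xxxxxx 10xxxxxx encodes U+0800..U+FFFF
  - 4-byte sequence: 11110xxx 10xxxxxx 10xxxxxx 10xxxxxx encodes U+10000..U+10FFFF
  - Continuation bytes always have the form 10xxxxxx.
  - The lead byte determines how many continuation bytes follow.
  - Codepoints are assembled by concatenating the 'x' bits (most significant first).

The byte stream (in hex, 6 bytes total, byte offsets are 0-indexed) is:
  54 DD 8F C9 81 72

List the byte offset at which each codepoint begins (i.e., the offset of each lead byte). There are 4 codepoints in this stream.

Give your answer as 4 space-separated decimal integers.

Byte[0]=54: 1-byte ASCII. cp=U+0054
Byte[1]=DD: 2-byte lead, need 1 cont bytes. acc=0x1D
Byte[2]=8F: continuation. acc=(acc<<6)|0x0F=0x74F
Completed: cp=U+074F (starts at byte 1)
Byte[3]=C9: 2-byte lead, need 1 cont bytes. acc=0x9
Byte[4]=81: continuation. acc=(acc<<6)|0x01=0x241
Completed: cp=U+0241 (starts at byte 3)
Byte[5]=72: 1-byte ASCII. cp=U+0072

Answer: 0 1 3 5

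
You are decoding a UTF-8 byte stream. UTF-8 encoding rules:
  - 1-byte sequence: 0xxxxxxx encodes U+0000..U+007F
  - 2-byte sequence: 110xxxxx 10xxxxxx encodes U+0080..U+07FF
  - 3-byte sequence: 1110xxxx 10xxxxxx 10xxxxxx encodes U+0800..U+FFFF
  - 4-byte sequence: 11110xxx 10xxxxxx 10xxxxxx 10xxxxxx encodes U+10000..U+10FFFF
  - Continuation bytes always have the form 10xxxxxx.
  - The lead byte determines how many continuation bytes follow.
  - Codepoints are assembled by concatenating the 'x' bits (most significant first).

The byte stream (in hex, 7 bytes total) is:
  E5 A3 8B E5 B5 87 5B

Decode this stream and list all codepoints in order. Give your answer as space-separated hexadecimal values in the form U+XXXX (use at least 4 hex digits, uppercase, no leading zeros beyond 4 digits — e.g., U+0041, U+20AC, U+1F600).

Answer: U+58CB U+5D47 U+005B

Derivation:
Byte[0]=E5: 3-byte lead, need 2 cont bytes. acc=0x5
Byte[1]=A3: continuation. acc=(acc<<6)|0x23=0x163
Byte[2]=8B: continuation. acc=(acc<<6)|0x0B=0x58CB
Completed: cp=U+58CB (starts at byte 0)
Byte[3]=E5: 3-byte lead, need 2 cont bytes. acc=0x5
Byte[4]=B5: continuation. acc=(acc<<6)|0x35=0x175
Byte[5]=87: continuation. acc=(acc<<6)|0x07=0x5D47
Completed: cp=U+5D47 (starts at byte 3)
Byte[6]=5B: 1-byte ASCII. cp=U+005B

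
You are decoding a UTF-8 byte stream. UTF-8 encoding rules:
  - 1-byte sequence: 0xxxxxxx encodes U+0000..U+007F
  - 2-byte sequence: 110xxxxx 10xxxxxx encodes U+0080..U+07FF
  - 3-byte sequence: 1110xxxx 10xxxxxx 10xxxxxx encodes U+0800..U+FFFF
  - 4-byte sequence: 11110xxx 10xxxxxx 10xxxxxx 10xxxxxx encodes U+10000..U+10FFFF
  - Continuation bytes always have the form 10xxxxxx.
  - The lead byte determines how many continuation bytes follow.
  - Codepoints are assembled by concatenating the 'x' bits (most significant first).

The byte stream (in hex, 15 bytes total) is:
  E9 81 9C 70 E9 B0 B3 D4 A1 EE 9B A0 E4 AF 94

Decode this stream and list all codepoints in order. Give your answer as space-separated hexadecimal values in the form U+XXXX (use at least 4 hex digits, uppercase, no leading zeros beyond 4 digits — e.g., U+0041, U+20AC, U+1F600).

Answer: U+905C U+0070 U+9C33 U+0521 U+E6E0 U+4BD4

Derivation:
Byte[0]=E9: 3-byte lead, need 2 cont bytes. acc=0x9
Byte[1]=81: continuation. acc=(acc<<6)|0x01=0x241
Byte[2]=9C: continuation. acc=(acc<<6)|0x1C=0x905C
Completed: cp=U+905C (starts at byte 0)
Byte[3]=70: 1-byte ASCII. cp=U+0070
Byte[4]=E9: 3-byte lead, need 2 cont bytes. acc=0x9
Byte[5]=B0: continuation. acc=(acc<<6)|0x30=0x270
Byte[6]=B3: continuation. acc=(acc<<6)|0x33=0x9C33
Completed: cp=U+9C33 (starts at byte 4)
Byte[7]=D4: 2-byte lead, need 1 cont bytes. acc=0x14
Byte[8]=A1: continuation. acc=(acc<<6)|0x21=0x521
Completed: cp=U+0521 (starts at byte 7)
Byte[9]=EE: 3-byte lead, need 2 cont bytes. acc=0xE
Byte[10]=9B: continuation. acc=(acc<<6)|0x1B=0x39B
Byte[11]=A0: continuation. acc=(acc<<6)|0x20=0xE6E0
Completed: cp=U+E6E0 (starts at byte 9)
Byte[12]=E4: 3-byte lead, need 2 cont bytes. acc=0x4
Byte[13]=AF: continuation. acc=(acc<<6)|0x2F=0x12F
Byte[14]=94: continuation. acc=(acc<<6)|0x14=0x4BD4
Completed: cp=U+4BD4 (starts at byte 12)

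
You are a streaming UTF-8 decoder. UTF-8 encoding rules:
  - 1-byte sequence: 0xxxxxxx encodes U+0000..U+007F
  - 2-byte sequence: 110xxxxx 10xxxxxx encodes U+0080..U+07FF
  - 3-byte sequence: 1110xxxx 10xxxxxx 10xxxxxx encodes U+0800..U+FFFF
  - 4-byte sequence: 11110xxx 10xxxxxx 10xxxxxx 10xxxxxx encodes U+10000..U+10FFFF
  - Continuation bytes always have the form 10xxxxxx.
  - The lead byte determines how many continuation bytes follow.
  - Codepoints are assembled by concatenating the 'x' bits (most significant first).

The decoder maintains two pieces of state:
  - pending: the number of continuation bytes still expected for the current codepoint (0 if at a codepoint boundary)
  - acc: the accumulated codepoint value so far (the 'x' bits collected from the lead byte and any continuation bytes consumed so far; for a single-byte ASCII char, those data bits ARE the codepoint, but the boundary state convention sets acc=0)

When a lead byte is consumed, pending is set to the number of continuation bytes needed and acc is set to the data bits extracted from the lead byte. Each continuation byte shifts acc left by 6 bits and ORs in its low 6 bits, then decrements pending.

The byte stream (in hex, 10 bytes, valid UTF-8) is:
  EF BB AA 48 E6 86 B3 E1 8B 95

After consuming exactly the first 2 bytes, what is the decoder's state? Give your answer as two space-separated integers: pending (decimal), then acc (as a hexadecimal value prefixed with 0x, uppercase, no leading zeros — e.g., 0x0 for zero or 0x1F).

Byte[0]=EF: 3-byte lead. pending=2, acc=0xF
Byte[1]=BB: continuation. acc=(acc<<6)|0x3B=0x3FB, pending=1

Answer: 1 0x3FB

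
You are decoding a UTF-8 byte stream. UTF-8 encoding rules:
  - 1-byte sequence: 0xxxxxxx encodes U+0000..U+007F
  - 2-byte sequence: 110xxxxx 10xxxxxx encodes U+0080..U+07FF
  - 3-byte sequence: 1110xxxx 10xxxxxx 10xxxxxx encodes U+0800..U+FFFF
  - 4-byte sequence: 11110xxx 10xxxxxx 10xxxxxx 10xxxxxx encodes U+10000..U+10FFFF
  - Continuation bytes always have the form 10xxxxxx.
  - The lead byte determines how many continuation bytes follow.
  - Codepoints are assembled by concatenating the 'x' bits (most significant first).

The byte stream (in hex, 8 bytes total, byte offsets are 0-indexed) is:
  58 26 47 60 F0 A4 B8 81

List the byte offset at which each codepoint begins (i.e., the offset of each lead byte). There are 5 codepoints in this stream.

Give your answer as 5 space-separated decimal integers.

Answer: 0 1 2 3 4

Derivation:
Byte[0]=58: 1-byte ASCII. cp=U+0058
Byte[1]=26: 1-byte ASCII. cp=U+0026
Byte[2]=47: 1-byte ASCII. cp=U+0047
Byte[3]=60: 1-byte ASCII. cp=U+0060
Byte[4]=F0: 4-byte lead, need 3 cont bytes. acc=0x0
Byte[5]=A4: continuation. acc=(acc<<6)|0x24=0x24
Byte[6]=B8: continuation. acc=(acc<<6)|0x38=0x938
Byte[7]=81: continuation. acc=(acc<<6)|0x01=0x24E01
Completed: cp=U+24E01 (starts at byte 4)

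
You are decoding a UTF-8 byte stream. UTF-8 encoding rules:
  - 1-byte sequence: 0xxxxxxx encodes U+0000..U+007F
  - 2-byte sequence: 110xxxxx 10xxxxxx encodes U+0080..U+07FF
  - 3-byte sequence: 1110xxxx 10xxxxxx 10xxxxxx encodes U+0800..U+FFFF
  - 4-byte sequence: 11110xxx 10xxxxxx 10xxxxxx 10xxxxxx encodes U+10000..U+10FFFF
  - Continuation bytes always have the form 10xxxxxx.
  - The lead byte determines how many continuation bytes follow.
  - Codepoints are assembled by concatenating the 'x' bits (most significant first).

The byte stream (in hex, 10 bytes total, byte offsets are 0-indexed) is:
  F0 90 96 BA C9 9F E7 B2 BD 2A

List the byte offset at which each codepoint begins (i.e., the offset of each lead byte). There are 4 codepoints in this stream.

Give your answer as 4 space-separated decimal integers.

Answer: 0 4 6 9

Derivation:
Byte[0]=F0: 4-byte lead, need 3 cont bytes. acc=0x0
Byte[1]=90: continuation. acc=(acc<<6)|0x10=0x10
Byte[2]=96: continuation. acc=(acc<<6)|0x16=0x416
Byte[3]=BA: continuation. acc=(acc<<6)|0x3A=0x105BA
Completed: cp=U+105BA (starts at byte 0)
Byte[4]=C9: 2-byte lead, need 1 cont bytes. acc=0x9
Byte[5]=9F: continuation. acc=(acc<<6)|0x1F=0x25F
Completed: cp=U+025F (starts at byte 4)
Byte[6]=E7: 3-byte lead, need 2 cont bytes. acc=0x7
Byte[7]=B2: continuation. acc=(acc<<6)|0x32=0x1F2
Byte[8]=BD: continuation. acc=(acc<<6)|0x3D=0x7CBD
Completed: cp=U+7CBD (starts at byte 6)
Byte[9]=2A: 1-byte ASCII. cp=U+002A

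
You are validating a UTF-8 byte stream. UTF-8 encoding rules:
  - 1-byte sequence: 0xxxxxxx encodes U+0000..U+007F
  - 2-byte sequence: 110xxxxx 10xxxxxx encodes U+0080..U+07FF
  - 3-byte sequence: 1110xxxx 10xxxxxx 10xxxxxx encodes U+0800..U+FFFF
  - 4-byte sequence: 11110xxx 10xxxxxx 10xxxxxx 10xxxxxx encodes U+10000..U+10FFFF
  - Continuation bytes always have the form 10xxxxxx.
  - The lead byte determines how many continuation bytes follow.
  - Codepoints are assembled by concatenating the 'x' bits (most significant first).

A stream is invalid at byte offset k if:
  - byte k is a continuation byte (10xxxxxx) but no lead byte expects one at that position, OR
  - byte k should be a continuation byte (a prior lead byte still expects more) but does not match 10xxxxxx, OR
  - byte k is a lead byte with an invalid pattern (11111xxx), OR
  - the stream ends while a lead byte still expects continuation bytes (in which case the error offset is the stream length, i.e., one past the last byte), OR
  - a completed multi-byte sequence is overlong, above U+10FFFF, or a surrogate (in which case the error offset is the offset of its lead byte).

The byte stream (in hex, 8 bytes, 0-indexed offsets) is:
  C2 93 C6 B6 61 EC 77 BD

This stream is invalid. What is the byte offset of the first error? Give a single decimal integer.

Answer: 6

Derivation:
Byte[0]=C2: 2-byte lead, need 1 cont bytes. acc=0x2
Byte[1]=93: continuation. acc=(acc<<6)|0x13=0x93
Completed: cp=U+0093 (starts at byte 0)
Byte[2]=C6: 2-byte lead, need 1 cont bytes. acc=0x6
Byte[3]=B6: continuation. acc=(acc<<6)|0x36=0x1B6
Completed: cp=U+01B6 (starts at byte 2)
Byte[4]=61: 1-byte ASCII. cp=U+0061
Byte[5]=EC: 3-byte lead, need 2 cont bytes. acc=0xC
Byte[6]=77: expected 10xxxxxx continuation. INVALID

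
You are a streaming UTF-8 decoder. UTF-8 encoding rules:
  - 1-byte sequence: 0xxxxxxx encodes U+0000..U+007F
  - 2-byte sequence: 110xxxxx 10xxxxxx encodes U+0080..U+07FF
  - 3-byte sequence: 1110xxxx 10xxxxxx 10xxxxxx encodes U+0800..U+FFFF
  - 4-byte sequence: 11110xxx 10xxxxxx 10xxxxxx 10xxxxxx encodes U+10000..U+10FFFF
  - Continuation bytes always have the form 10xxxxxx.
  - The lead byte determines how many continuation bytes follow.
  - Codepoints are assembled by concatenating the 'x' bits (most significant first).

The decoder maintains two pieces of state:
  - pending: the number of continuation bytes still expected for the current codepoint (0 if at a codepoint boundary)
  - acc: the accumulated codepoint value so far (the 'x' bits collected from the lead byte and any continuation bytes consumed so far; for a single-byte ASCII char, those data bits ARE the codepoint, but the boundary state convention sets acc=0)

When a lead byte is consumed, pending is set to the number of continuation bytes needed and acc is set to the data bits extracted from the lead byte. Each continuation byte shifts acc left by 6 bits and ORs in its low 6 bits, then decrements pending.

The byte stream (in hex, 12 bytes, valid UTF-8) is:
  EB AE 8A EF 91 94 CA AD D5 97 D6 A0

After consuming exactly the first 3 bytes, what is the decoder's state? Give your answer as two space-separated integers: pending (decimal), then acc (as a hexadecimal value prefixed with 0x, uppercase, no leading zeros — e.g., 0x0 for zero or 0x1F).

Answer: 0 0xBB8A

Derivation:
Byte[0]=EB: 3-byte lead. pending=2, acc=0xB
Byte[1]=AE: continuation. acc=(acc<<6)|0x2E=0x2EE, pending=1
Byte[2]=8A: continuation. acc=(acc<<6)|0x0A=0xBB8A, pending=0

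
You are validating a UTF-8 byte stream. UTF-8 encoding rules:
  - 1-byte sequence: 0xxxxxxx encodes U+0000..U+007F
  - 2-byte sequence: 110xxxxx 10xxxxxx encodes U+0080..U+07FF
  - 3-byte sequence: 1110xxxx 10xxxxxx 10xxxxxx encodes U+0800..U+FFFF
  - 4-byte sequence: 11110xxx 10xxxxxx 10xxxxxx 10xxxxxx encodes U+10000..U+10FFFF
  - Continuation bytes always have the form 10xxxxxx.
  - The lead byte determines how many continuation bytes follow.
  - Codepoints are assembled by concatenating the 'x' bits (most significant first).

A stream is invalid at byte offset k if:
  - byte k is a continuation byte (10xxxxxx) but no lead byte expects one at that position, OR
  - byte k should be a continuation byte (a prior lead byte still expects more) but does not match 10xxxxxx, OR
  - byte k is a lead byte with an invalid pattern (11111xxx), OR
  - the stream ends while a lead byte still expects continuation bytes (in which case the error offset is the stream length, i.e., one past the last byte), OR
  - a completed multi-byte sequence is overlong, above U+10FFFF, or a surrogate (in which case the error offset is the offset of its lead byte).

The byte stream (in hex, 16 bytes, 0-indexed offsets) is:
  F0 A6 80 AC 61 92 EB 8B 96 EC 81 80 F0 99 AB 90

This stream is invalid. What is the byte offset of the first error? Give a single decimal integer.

Byte[0]=F0: 4-byte lead, need 3 cont bytes. acc=0x0
Byte[1]=A6: continuation. acc=(acc<<6)|0x26=0x26
Byte[2]=80: continuation. acc=(acc<<6)|0x00=0x980
Byte[3]=AC: continuation. acc=(acc<<6)|0x2C=0x2602C
Completed: cp=U+2602C (starts at byte 0)
Byte[4]=61: 1-byte ASCII. cp=U+0061
Byte[5]=92: INVALID lead byte (not 0xxx/110x/1110/11110)

Answer: 5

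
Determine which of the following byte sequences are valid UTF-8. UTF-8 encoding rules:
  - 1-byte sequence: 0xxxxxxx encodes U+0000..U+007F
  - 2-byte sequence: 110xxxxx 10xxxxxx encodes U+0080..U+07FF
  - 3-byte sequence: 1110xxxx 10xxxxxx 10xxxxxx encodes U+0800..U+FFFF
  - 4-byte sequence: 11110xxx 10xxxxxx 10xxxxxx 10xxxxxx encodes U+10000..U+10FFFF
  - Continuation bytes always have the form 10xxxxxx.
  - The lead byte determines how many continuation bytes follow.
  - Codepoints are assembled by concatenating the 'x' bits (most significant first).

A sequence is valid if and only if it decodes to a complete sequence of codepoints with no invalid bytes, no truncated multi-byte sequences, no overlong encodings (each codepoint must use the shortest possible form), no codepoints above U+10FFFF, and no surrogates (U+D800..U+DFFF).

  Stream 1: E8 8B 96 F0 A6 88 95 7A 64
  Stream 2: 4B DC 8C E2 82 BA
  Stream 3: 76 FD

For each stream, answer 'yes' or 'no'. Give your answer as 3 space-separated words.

Answer: yes yes no

Derivation:
Stream 1: decodes cleanly. VALID
Stream 2: decodes cleanly. VALID
Stream 3: error at byte offset 1. INVALID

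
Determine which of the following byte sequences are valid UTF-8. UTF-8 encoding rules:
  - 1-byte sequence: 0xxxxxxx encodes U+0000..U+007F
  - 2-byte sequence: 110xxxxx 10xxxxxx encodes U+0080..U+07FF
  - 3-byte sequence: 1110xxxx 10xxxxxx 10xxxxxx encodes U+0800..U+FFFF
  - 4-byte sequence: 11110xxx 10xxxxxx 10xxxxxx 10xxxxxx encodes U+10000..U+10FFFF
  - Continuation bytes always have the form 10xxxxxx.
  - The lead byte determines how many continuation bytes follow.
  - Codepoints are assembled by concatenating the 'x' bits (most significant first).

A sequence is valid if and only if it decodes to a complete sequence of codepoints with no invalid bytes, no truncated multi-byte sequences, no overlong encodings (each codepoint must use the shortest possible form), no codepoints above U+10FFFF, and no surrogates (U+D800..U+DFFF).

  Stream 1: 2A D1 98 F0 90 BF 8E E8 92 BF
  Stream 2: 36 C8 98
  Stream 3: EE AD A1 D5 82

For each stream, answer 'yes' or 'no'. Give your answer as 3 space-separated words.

Stream 1: decodes cleanly. VALID
Stream 2: decodes cleanly. VALID
Stream 3: decodes cleanly. VALID

Answer: yes yes yes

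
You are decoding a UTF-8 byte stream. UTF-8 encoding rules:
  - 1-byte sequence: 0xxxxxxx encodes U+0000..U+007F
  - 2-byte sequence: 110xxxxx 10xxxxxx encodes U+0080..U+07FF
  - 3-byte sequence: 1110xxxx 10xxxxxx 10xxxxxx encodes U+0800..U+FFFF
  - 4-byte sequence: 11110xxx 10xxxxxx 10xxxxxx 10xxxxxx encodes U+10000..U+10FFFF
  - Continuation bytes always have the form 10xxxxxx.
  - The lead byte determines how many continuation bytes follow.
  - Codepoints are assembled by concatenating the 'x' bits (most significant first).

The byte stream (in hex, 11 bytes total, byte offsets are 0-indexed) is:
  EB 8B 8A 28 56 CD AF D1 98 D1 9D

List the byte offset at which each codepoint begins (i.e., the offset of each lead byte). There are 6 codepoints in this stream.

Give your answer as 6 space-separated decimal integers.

Byte[0]=EB: 3-byte lead, need 2 cont bytes. acc=0xB
Byte[1]=8B: continuation. acc=(acc<<6)|0x0B=0x2CB
Byte[2]=8A: continuation. acc=(acc<<6)|0x0A=0xB2CA
Completed: cp=U+B2CA (starts at byte 0)
Byte[3]=28: 1-byte ASCII. cp=U+0028
Byte[4]=56: 1-byte ASCII. cp=U+0056
Byte[5]=CD: 2-byte lead, need 1 cont bytes. acc=0xD
Byte[6]=AF: continuation. acc=(acc<<6)|0x2F=0x36F
Completed: cp=U+036F (starts at byte 5)
Byte[7]=D1: 2-byte lead, need 1 cont bytes. acc=0x11
Byte[8]=98: continuation. acc=(acc<<6)|0x18=0x458
Completed: cp=U+0458 (starts at byte 7)
Byte[9]=D1: 2-byte lead, need 1 cont bytes. acc=0x11
Byte[10]=9D: continuation. acc=(acc<<6)|0x1D=0x45D
Completed: cp=U+045D (starts at byte 9)

Answer: 0 3 4 5 7 9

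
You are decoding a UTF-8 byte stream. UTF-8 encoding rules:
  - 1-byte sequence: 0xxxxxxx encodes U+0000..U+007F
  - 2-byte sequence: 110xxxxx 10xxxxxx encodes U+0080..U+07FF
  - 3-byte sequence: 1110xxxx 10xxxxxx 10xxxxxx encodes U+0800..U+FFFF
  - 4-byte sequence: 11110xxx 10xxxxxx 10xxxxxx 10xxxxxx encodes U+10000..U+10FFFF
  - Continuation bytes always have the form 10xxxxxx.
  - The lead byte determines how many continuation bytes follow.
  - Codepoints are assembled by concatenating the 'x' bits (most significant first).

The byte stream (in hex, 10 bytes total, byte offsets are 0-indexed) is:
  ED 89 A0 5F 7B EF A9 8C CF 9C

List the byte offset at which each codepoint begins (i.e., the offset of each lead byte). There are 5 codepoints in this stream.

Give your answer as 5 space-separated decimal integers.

Byte[0]=ED: 3-byte lead, need 2 cont bytes. acc=0xD
Byte[1]=89: continuation. acc=(acc<<6)|0x09=0x349
Byte[2]=A0: continuation. acc=(acc<<6)|0x20=0xD260
Completed: cp=U+D260 (starts at byte 0)
Byte[3]=5F: 1-byte ASCII. cp=U+005F
Byte[4]=7B: 1-byte ASCII. cp=U+007B
Byte[5]=EF: 3-byte lead, need 2 cont bytes. acc=0xF
Byte[6]=A9: continuation. acc=(acc<<6)|0x29=0x3E9
Byte[7]=8C: continuation. acc=(acc<<6)|0x0C=0xFA4C
Completed: cp=U+FA4C (starts at byte 5)
Byte[8]=CF: 2-byte lead, need 1 cont bytes. acc=0xF
Byte[9]=9C: continuation. acc=(acc<<6)|0x1C=0x3DC
Completed: cp=U+03DC (starts at byte 8)

Answer: 0 3 4 5 8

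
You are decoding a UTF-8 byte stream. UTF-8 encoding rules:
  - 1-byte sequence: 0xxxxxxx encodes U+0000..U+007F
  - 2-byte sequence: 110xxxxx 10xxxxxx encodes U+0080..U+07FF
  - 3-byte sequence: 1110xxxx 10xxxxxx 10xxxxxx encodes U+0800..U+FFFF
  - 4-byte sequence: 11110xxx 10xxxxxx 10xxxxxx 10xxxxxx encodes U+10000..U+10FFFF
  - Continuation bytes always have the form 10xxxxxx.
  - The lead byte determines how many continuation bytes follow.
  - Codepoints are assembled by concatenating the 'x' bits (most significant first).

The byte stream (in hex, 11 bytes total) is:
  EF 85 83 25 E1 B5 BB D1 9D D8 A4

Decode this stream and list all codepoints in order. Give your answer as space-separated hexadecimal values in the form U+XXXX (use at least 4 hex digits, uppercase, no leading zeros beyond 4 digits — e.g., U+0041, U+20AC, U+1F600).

Byte[0]=EF: 3-byte lead, need 2 cont bytes. acc=0xF
Byte[1]=85: continuation. acc=(acc<<6)|0x05=0x3C5
Byte[2]=83: continuation. acc=(acc<<6)|0x03=0xF143
Completed: cp=U+F143 (starts at byte 0)
Byte[3]=25: 1-byte ASCII. cp=U+0025
Byte[4]=E1: 3-byte lead, need 2 cont bytes. acc=0x1
Byte[5]=B5: continuation. acc=(acc<<6)|0x35=0x75
Byte[6]=BB: continuation. acc=(acc<<6)|0x3B=0x1D7B
Completed: cp=U+1D7B (starts at byte 4)
Byte[7]=D1: 2-byte lead, need 1 cont bytes. acc=0x11
Byte[8]=9D: continuation. acc=(acc<<6)|0x1D=0x45D
Completed: cp=U+045D (starts at byte 7)
Byte[9]=D8: 2-byte lead, need 1 cont bytes. acc=0x18
Byte[10]=A4: continuation. acc=(acc<<6)|0x24=0x624
Completed: cp=U+0624 (starts at byte 9)

Answer: U+F143 U+0025 U+1D7B U+045D U+0624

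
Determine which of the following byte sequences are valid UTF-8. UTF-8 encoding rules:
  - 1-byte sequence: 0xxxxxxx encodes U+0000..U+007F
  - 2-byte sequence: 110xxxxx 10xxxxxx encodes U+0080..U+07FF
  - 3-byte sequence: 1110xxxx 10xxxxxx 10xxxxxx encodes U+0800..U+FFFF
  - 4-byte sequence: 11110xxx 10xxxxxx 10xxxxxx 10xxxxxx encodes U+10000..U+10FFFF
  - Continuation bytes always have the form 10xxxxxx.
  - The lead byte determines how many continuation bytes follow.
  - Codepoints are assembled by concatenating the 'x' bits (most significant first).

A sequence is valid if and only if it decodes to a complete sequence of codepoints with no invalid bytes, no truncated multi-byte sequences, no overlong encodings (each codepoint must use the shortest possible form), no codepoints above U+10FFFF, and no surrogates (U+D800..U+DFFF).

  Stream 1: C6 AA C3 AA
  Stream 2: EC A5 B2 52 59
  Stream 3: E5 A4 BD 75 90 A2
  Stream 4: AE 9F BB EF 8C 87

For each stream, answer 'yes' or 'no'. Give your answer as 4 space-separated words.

Answer: yes yes no no

Derivation:
Stream 1: decodes cleanly. VALID
Stream 2: decodes cleanly. VALID
Stream 3: error at byte offset 4. INVALID
Stream 4: error at byte offset 0. INVALID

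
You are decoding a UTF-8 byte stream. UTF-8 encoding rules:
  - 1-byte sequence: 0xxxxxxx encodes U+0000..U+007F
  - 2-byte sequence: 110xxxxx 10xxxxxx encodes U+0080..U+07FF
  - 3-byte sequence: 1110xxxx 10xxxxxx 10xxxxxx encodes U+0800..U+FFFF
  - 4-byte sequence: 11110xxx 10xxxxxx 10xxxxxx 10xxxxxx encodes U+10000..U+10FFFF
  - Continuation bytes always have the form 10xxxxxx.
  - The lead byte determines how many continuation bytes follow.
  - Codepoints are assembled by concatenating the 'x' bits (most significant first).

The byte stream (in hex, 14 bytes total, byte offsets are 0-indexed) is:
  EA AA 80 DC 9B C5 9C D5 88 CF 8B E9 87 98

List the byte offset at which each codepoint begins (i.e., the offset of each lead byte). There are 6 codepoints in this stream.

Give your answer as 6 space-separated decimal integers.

Answer: 0 3 5 7 9 11

Derivation:
Byte[0]=EA: 3-byte lead, need 2 cont bytes. acc=0xA
Byte[1]=AA: continuation. acc=(acc<<6)|0x2A=0x2AA
Byte[2]=80: continuation. acc=(acc<<6)|0x00=0xAA80
Completed: cp=U+AA80 (starts at byte 0)
Byte[3]=DC: 2-byte lead, need 1 cont bytes. acc=0x1C
Byte[4]=9B: continuation. acc=(acc<<6)|0x1B=0x71B
Completed: cp=U+071B (starts at byte 3)
Byte[5]=C5: 2-byte lead, need 1 cont bytes. acc=0x5
Byte[6]=9C: continuation. acc=(acc<<6)|0x1C=0x15C
Completed: cp=U+015C (starts at byte 5)
Byte[7]=D5: 2-byte lead, need 1 cont bytes. acc=0x15
Byte[8]=88: continuation. acc=(acc<<6)|0x08=0x548
Completed: cp=U+0548 (starts at byte 7)
Byte[9]=CF: 2-byte lead, need 1 cont bytes. acc=0xF
Byte[10]=8B: continuation. acc=(acc<<6)|0x0B=0x3CB
Completed: cp=U+03CB (starts at byte 9)
Byte[11]=E9: 3-byte lead, need 2 cont bytes. acc=0x9
Byte[12]=87: continuation. acc=(acc<<6)|0x07=0x247
Byte[13]=98: continuation. acc=(acc<<6)|0x18=0x91D8
Completed: cp=U+91D8 (starts at byte 11)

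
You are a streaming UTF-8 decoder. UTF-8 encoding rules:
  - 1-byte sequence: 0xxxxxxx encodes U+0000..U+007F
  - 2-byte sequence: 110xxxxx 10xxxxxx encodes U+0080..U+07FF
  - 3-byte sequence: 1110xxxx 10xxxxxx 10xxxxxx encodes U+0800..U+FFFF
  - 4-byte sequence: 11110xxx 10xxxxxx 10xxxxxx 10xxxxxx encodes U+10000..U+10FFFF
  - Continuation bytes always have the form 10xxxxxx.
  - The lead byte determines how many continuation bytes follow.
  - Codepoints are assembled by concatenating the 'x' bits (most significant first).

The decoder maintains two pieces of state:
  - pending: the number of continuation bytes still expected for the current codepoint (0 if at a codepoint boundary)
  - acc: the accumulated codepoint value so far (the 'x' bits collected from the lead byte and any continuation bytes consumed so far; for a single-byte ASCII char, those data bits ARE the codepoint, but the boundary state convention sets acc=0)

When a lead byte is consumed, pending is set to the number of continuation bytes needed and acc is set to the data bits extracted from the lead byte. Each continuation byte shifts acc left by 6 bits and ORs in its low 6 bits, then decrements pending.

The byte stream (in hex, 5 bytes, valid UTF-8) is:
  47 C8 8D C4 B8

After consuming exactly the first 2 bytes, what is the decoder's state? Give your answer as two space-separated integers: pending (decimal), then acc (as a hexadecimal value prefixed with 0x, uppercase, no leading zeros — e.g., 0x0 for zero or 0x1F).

Answer: 1 0x8

Derivation:
Byte[0]=47: 1-byte. pending=0, acc=0x0
Byte[1]=C8: 2-byte lead. pending=1, acc=0x8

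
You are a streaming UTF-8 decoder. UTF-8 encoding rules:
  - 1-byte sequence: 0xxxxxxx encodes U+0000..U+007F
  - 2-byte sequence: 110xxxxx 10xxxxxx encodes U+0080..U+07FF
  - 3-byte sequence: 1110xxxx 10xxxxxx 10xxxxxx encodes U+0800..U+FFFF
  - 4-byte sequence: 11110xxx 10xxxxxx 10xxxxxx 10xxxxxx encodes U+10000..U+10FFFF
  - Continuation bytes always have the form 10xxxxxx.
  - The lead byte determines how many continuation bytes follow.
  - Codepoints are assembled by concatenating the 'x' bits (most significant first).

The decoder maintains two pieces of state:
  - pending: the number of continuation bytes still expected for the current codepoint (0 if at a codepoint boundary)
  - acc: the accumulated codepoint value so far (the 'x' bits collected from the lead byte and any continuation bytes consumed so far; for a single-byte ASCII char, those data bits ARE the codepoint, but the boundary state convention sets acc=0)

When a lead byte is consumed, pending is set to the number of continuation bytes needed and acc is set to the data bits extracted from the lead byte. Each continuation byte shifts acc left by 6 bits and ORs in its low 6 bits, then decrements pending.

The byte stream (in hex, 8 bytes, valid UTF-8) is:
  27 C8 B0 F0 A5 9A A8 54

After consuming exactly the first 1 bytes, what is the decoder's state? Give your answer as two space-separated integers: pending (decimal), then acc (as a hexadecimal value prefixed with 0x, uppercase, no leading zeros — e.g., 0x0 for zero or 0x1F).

Answer: 0 0x0

Derivation:
Byte[0]=27: 1-byte. pending=0, acc=0x0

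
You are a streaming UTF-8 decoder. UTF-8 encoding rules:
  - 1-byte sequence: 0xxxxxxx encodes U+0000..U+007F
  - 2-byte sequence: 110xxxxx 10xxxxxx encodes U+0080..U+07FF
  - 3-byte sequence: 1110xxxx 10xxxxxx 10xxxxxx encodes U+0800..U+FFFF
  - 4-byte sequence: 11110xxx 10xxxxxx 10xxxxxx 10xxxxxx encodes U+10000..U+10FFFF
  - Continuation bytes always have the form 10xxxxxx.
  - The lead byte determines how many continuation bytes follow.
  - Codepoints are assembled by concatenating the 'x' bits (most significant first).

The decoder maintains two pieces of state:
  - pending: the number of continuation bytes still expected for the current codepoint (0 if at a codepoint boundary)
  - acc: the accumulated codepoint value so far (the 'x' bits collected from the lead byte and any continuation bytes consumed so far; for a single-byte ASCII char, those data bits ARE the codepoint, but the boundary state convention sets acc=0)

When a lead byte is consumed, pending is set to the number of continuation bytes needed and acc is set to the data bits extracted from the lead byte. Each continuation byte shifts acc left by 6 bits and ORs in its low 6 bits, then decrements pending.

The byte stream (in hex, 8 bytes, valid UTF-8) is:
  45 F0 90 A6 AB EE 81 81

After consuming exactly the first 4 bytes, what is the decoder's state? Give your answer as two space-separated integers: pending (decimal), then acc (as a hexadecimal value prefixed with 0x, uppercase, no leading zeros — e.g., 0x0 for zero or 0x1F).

Answer: 1 0x426

Derivation:
Byte[0]=45: 1-byte. pending=0, acc=0x0
Byte[1]=F0: 4-byte lead. pending=3, acc=0x0
Byte[2]=90: continuation. acc=(acc<<6)|0x10=0x10, pending=2
Byte[3]=A6: continuation. acc=(acc<<6)|0x26=0x426, pending=1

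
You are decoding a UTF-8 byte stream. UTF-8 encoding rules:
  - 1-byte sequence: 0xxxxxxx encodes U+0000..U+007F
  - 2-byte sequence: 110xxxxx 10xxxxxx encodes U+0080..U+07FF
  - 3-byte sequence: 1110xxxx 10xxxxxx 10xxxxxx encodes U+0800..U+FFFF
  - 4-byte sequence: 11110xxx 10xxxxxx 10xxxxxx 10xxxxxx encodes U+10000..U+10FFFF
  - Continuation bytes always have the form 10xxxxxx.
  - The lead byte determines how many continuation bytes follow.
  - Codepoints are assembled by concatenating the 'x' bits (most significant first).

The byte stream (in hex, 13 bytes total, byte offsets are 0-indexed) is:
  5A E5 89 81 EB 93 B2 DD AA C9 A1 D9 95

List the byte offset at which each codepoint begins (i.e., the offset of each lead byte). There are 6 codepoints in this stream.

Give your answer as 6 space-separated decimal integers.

Byte[0]=5A: 1-byte ASCII. cp=U+005A
Byte[1]=E5: 3-byte lead, need 2 cont bytes. acc=0x5
Byte[2]=89: continuation. acc=(acc<<6)|0x09=0x149
Byte[3]=81: continuation. acc=(acc<<6)|0x01=0x5241
Completed: cp=U+5241 (starts at byte 1)
Byte[4]=EB: 3-byte lead, need 2 cont bytes. acc=0xB
Byte[5]=93: continuation. acc=(acc<<6)|0x13=0x2D3
Byte[6]=B2: continuation. acc=(acc<<6)|0x32=0xB4F2
Completed: cp=U+B4F2 (starts at byte 4)
Byte[7]=DD: 2-byte lead, need 1 cont bytes. acc=0x1D
Byte[8]=AA: continuation. acc=(acc<<6)|0x2A=0x76A
Completed: cp=U+076A (starts at byte 7)
Byte[9]=C9: 2-byte lead, need 1 cont bytes. acc=0x9
Byte[10]=A1: continuation. acc=(acc<<6)|0x21=0x261
Completed: cp=U+0261 (starts at byte 9)
Byte[11]=D9: 2-byte lead, need 1 cont bytes. acc=0x19
Byte[12]=95: continuation. acc=(acc<<6)|0x15=0x655
Completed: cp=U+0655 (starts at byte 11)

Answer: 0 1 4 7 9 11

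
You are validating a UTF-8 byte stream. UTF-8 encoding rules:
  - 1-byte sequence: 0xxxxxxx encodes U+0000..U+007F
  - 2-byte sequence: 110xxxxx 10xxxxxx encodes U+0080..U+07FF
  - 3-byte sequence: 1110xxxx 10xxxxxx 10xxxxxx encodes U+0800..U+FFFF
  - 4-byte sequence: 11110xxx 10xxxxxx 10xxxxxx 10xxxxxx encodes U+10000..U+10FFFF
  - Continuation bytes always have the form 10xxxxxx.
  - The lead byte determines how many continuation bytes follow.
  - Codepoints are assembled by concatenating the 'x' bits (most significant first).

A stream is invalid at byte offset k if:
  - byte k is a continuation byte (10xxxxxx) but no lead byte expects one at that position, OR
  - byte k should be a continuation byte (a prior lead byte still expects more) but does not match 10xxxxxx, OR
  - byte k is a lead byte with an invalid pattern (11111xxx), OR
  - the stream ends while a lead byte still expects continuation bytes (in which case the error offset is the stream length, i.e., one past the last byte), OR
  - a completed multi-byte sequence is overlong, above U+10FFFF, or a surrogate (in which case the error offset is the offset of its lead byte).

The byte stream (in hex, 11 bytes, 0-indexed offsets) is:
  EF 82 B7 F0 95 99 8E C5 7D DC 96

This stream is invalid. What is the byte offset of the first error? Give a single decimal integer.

Byte[0]=EF: 3-byte lead, need 2 cont bytes. acc=0xF
Byte[1]=82: continuation. acc=(acc<<6)|0x02=0x3C2
Byte[2]=B7: continuation. acc=(acc<<6)|0x37=0xF0B7
Completed: cp=U+F0B7 (starts at byte 0)
Byte[3]=F0: 4-byte lead, need 3 cont bytes. acc=0x0
Byte[4]=95: continuation. acc=(acc<<6)|0x15=0x15
Byte[5]=99: continuation. acc=(acc<<6)|0x19=0x559
Byte[6]=8E: continuation. acc=(acc<<6)|0x0E=0x1564E
Completed: cp=U+1564E (starts at byte 3)
Byte[7]=C5: 2-byte lead, need 1 cont bytes. acc=0x5
Byte[8]=7D: expected 10xxxxxx continuation. INVALID

Answer: 8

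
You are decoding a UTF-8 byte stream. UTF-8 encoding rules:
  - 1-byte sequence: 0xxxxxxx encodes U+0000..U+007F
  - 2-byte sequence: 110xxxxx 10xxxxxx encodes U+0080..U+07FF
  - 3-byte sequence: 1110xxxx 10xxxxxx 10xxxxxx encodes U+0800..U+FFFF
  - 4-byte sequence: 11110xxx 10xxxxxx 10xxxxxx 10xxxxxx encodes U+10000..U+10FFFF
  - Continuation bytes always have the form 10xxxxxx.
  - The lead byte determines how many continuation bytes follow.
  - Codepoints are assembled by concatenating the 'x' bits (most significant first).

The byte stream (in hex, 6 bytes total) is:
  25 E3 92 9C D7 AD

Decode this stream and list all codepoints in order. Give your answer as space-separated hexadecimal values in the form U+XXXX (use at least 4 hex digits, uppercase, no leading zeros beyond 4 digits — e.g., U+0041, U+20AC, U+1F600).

Byte[0]=25: 1-byte ASCII. cp=U+0025
Byte[1]=E3: 3-byte lead, need 2 cont bytes. acc=0x3
Byte[2]=92: continuation. acc=(acc<<6)|0x12=0xD2
Byte[3]=9C: continuation. acc=(acc<<6)|0x1C=0x349C
Completed: cp=U+349C (starts at byte 1)
Byte[4]=D7: 2-byte lead, need 1 cont bytes. acc=0x17
Byte[5]=AD: continuation. acc=(acc<<6)|0x2D=0x5ED
Completed: cp=U+05ED (starts at byte 4)

Answer: U+0025 U+349C U+05ED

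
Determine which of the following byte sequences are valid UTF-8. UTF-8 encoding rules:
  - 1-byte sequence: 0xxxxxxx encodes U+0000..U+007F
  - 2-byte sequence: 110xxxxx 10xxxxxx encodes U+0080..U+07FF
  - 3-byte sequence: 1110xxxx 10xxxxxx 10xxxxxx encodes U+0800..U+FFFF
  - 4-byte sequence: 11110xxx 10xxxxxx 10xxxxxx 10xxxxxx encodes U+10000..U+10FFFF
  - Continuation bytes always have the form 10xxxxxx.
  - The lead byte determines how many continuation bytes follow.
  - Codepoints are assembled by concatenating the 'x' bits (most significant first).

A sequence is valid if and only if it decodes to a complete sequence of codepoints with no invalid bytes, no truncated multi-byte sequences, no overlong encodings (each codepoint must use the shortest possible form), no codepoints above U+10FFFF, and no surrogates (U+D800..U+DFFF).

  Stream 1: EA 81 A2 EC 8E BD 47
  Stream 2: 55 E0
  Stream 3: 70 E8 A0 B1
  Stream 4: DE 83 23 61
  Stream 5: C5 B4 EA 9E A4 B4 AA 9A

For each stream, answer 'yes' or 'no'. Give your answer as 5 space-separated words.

Answer: yes no yes yes no

Derivation:
Stream 1: decodes cleanly. VALID
Stream 2: error at byte offset 2. INVALID
Stream 3: decodes cleanly. VALID
Stream 4: decodes cleanly. VALID
Stream 5: error at byte offset 5. INVALID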